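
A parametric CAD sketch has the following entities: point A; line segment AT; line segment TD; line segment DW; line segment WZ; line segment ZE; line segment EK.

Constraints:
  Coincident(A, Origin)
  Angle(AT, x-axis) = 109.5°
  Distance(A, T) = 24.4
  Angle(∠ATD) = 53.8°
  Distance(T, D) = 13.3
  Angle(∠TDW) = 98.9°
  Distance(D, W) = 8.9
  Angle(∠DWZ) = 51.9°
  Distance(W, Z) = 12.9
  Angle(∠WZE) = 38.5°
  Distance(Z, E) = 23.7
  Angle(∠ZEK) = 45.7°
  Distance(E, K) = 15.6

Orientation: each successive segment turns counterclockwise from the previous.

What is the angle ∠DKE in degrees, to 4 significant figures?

56.70°

∠WZE = 38.5° gives ZE at -133.6° from the x-axis; with |ZE| = 23.7, E = (-24.35, 1.607). ∠ZEK = 45.7° gives EK at 0.7000° from the x-axis; with |EK| = 15.6, K = (-8.750, 1.798). Then cos ∠DKE = KD·KE / (|KD||KE|), giving 56.70°.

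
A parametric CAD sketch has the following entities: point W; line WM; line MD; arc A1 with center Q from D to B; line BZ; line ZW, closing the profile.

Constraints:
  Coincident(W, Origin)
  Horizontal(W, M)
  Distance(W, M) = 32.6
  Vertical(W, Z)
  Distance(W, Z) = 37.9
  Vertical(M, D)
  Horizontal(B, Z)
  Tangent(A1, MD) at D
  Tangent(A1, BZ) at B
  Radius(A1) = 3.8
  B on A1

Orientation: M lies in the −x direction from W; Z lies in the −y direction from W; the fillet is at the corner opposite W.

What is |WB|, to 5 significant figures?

47.601

W is at the origin; WM is horizontal with |WM| = 32.6 and M on the −x side, so M = (-32.600, 0.0000). WZ is vertical with |WZ| = 37.9 and Z on the −y side, so Z = (0.0000, -37.900). The virtual corner opposite W is at (-32.600, -37.900). A1 meets MD tangentially, so QD is at right angles to MD and tangency of A1 to BZ means the radius QB is perpendicular to BZ, with radius 3.8, so the center Q sits 3.8 in from both sides at Q = (-28.800, -34.100). That places the tangent points at D = (-32.600, -34.100) on MD and B = (-28.800, -37.900) on BZ. Then |WB| = |B − W| = 47.601.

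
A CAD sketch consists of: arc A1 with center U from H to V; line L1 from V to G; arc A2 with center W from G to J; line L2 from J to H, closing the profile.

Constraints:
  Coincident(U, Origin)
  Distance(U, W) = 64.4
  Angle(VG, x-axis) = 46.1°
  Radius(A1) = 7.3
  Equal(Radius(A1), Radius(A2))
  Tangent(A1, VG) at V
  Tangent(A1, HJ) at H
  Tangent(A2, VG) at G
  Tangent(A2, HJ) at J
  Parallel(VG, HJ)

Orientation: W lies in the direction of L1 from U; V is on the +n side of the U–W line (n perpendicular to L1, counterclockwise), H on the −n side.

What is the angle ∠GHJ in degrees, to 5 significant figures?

12.773°

The slot axis is L1's direction at 46.1°, so u = (cos 46.1°, sin 46.1°) = (0.69340, 0.72055) and n = (−sin 46.1°, cos 46.1°) = (-0.72055, 0.69340). U is at the origin and W lies 64.4 along u from U, so W = 64.4·u = (44.655, 46.403). Tangency of A1 to both parallel lines with radius 7.3 puts V and H at U ± 7.3·n: V = (-5.2600, 5.0618), H = (5.2600, -5.0618). Equal radii place G and J the same way about W: G = W + 7.3·n = (39.395, 51.465), J = W − 7.3·n = (49.915, 41.342). Then cos ∠GHJ = HG·HJ / (|HG||HJ|), giving 12.773°.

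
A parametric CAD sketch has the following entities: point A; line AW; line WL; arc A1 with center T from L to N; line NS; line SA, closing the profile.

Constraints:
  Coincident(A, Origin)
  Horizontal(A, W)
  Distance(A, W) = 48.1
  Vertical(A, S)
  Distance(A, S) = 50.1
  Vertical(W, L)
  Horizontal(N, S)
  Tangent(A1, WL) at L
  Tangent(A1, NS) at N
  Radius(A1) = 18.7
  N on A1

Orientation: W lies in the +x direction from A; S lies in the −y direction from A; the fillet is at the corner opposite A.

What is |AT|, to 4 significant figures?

43.02

A is at the origin; AW is horizontal with |AW| = 48.1 and W on the +x side, so W = (48.10, 0.000). A and S share the same x with |AS| = 50.1 and S on the −y side, so S = (0.000, -50.10). The virtual corner opposite A is at (48.10, -50.10). Since A1 is tangent to WL there, TL ⟂ WL and tangency of A1 to NS means the radius TN is perpendicular to NS, with radius 18.7, so the center T sits 18.7 in from both sides at T = (29.40, -31.40). Then |AT| = |T − A| = 43.02.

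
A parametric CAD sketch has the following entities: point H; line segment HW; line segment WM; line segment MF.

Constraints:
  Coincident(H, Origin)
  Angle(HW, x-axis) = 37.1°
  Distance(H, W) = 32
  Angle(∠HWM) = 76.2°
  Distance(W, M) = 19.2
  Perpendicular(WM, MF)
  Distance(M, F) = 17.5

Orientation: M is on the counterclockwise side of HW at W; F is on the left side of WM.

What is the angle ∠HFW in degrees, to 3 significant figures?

91.9°

H is at the origin; HW runs at 37.1° with length 32.0, so W = 32.0·(cos 37.1°, sin 37.1°) = (25.5, 19.3). ∠HWM = 76.2°, so WM runs at 37.1° + (180° − 76.2°) = 141° from the x-axis; with |WM| = 19.2, M = W + 19.2·(cos 141°, sin 141°) = (10.6, 31.4). The perpendicularity gives MF at right angles to WM; with |MF| = 17.5 on the left of WM, F = M + 17.5·(-0.631, -0.776) = (-0.414, 17.8). Then cos ∠HFW = FH·FW / (|FH||FW|), giving 91.9°.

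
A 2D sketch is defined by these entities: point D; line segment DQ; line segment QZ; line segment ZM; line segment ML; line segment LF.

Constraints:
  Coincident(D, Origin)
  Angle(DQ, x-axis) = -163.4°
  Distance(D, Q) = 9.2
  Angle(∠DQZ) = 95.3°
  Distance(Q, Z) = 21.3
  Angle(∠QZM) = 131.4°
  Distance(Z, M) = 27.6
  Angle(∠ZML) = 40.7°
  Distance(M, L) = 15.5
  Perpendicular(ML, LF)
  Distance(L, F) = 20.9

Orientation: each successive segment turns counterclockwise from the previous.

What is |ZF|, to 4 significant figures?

6.152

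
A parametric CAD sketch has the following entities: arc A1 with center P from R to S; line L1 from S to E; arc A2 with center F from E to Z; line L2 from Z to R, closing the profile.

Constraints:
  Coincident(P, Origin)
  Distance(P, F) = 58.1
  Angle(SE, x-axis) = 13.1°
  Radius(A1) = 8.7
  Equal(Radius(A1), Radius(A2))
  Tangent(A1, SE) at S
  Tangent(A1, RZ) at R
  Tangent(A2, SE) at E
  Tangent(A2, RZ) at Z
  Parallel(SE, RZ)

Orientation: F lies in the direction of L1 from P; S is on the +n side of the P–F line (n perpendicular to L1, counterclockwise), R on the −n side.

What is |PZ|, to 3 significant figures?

58.7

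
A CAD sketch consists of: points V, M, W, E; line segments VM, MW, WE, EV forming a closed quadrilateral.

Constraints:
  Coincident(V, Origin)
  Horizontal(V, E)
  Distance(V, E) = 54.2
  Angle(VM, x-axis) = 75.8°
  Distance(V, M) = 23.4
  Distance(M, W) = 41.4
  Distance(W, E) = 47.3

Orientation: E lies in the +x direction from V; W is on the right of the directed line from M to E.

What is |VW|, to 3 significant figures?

21.3

Checks: |MW| = 41.40 ✓; |WE| = 47.30 ✓.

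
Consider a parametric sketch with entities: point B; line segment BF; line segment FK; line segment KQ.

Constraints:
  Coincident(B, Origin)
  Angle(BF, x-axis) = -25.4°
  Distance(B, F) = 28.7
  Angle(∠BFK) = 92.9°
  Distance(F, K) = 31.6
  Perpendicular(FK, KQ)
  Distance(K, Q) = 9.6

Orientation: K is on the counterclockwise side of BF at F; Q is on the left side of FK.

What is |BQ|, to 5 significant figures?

38.156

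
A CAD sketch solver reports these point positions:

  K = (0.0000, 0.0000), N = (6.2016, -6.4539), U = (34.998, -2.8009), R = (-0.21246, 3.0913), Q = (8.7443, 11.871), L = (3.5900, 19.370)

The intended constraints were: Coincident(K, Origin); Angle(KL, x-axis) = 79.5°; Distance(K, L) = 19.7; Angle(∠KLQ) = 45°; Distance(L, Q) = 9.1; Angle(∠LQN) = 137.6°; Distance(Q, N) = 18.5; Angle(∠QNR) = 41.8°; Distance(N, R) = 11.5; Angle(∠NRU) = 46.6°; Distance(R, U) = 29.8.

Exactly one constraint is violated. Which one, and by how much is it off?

Distance(R, U) = 29.8 — off by 5.90.

K = (0.00, 0.00) ✓; KL at 79.50° ✓; |KL| = 19.70 ✓; ∠KLQ = 45.00° ✓; |LQ| = 9.100 ✓; ∠LQN = 137.6° ✓; |QN| = 18.50 ✓; ∠QNR = 41.80° ✓; |NR| = 11.50 ✓; ∠NRU = 46.60° ✓; |RU| = 35.70 ✗.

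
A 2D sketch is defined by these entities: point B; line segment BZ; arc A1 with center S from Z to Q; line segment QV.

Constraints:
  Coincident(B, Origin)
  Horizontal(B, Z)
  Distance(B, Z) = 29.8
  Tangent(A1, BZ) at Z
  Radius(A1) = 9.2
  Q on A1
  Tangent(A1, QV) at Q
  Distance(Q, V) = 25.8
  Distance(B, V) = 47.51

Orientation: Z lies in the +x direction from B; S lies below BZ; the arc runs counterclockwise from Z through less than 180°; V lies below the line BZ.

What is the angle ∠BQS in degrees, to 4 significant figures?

128.9°

Checks: |SQ| = 9.200 ✓; ∠(SQ, QV) = 90.00° ✓; |QV| = 25.80 ✓; |BV| = 47.51 ✓.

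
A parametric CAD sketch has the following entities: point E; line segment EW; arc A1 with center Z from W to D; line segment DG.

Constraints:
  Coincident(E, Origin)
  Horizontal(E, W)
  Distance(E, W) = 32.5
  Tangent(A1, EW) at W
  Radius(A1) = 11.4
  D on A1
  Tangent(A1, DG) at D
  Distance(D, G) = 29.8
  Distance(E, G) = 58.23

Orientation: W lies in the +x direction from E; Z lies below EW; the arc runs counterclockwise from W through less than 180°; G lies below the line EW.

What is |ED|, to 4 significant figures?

29.16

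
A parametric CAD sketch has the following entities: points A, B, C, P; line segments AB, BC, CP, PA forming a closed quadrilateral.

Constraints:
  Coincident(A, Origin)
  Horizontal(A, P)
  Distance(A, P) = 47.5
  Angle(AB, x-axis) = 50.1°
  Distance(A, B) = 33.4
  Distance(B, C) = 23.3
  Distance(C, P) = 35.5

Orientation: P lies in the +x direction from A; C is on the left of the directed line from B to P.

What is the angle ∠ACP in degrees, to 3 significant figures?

58.3°

Checks: A = (0.00, 0.00) ✓; |BC| = 23.30 ✓; |CP| = 35.50 ✓.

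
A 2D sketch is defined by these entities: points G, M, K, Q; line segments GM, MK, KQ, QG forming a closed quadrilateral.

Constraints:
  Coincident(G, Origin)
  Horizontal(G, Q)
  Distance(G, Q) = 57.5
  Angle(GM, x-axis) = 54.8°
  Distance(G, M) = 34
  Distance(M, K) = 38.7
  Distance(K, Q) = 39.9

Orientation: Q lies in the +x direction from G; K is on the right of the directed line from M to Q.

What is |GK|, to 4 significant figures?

22.02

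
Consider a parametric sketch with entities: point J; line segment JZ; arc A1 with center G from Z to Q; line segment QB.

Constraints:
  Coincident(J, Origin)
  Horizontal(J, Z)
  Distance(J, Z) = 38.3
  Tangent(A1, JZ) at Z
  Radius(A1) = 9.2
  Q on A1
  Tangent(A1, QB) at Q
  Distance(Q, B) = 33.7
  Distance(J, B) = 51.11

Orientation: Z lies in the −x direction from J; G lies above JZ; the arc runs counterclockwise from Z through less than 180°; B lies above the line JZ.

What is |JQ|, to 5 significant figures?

30.448

J is at the origin; JZ is horizontal with |JZ| = 38.3 and Z on the −x side, so Z = (-38.300, 0.0000). The tangent condition forces GZ to be normal to JZ, so G = Z + (0, 9.2) = (-38.300, 9.2000). Since GQ ⟂ QB (tangency), |GB| = √(9.2² + 33.7²) = 34.933 regardless of where Q sits on A1. So B lies on both circle(J, 51.11) and circle(G, 34.933); the above-JZ intersection is B = (-28.184, 42.637). Q is the foot of the tangent from B: Q = (-29.103, 8.9491).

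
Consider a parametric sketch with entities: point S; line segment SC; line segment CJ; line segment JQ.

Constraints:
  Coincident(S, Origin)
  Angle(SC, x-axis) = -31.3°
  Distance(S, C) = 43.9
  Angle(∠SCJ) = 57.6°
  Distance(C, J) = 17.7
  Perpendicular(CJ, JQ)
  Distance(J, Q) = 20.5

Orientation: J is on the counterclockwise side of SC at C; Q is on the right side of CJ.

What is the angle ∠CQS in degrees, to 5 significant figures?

46.584°

∠SCJ = 57.6°, so CJ runs at -31.3° + (180° − 57.6°) = 91.100° from the x-axis; with |CJ| = 17.7, J = C + 17.7·(cos 91.100°, sin 91.100°) = (37.171, -5.1102). CJ ⟂ JQ; with |JQ| = 20.5 on the right of CJ, Q = J + 20.5·(0.99982, 0.019197) = (57.667, -4.7166). Then cos ∠CQS = QC·QS / (|QC||QS|), giving 46.584°.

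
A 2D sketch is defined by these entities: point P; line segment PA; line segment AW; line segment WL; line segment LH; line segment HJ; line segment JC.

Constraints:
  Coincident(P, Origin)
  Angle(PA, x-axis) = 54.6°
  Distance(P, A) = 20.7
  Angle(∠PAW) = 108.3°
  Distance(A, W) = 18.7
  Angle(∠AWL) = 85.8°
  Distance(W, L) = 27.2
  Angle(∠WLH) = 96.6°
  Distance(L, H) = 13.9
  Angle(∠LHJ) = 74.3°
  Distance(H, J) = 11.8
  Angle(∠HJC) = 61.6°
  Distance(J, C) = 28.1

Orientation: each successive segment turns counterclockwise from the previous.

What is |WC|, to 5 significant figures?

35.782

P is at the origin; PA runs at 54.6° with length 20.7, so A = (11.991, 16.873). ∠PAW = 108.3° gives AW at 126.30° from the x-axis; with |AW| = 18.7, W = (0.92047, 31.944). ∠AWL = 85.8° gives WL at -139.50° from the x-axis; with |WL| = 27.2, L = (-19.763, 14.279). ∠WLH = 96.6° gives LH at -56.100° from the x-axis; with |LH| = 13.9, H = (-12.010, 2.7418). ∠LHJ = 74.3° gives HJ at 49.600° from the x-axis; with |HJ| = 11.8, J = (-4.3621, 11.728). ∠HJC = 61.6° gives JC at 168.00° from the x-axis; with |JC| = 28.1, C = (-31.848, 17.570). Then |WC| = |C − W| = 35.782.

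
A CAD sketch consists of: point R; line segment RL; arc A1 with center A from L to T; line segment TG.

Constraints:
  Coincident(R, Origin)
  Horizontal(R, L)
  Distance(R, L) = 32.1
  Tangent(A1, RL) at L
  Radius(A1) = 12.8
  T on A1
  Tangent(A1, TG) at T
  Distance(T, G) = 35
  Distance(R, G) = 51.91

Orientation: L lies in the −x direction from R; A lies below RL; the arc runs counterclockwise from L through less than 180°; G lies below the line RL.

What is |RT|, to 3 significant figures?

46.9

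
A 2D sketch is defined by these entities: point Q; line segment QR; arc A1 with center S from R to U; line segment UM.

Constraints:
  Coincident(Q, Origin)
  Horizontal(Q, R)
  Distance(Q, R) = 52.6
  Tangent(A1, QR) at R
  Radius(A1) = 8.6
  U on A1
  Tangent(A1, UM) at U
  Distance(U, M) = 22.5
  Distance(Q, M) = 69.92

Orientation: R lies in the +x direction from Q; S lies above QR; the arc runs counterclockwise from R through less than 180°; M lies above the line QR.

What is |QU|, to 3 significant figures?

61.7

Q is at the origin; Q and R share the same y with |QR| = 52.6 and R on the +x side, so R = (52.6, 0.00). The tangent condition forces SR to be normal to QR, so S = R + (0, 8.6) = (52.6, 8.60). Since SU ⟂ UM (tangency), |SM| = √(8.6² + 22.5²) = 24.1 regardless of where U sits on A1. So M lies on both circle(Q, 69.92) and circle(S, 24.1); the above-QR intersection is M = (63.0, 30.3). U is the foot of the tangent from M: U = (61.2, 7.90).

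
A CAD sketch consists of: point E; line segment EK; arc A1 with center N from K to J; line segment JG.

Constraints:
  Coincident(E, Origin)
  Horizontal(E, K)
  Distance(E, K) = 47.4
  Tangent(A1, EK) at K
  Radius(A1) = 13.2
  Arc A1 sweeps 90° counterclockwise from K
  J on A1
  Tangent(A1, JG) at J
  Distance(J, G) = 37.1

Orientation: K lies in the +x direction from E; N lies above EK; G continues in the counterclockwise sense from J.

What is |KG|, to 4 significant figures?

52.00

E is at the origin; E and K share the same y with |EK| = 47.4 and K on the +x side, so K = (47.40, 0.000). Since A1 is tangent to EK there, NK ⟂ EK, so N = K + (0, 13.2) = (47.40, 13.20). On A1, K sits at bearing -90° from N; a 90° counterclockwise sweep puts J at bearing 0°, so J = N + 13.2·(cos 0°, sin 0°) = (60.60, 13.20). A1 meets JG tangentially, so NJ is at right angles to JG, so JG runs along (−sin 0°, cos 0°); with |JG| = 37.1, G = (60.60, 50.30). Then |KG| = |G − K| = 52.00.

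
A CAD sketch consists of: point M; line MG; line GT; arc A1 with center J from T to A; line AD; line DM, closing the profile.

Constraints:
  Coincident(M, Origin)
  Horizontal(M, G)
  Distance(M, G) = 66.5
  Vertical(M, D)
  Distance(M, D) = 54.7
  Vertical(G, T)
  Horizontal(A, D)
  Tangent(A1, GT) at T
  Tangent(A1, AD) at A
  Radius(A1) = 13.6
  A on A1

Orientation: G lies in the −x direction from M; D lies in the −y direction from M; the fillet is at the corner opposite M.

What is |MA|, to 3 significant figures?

76.1

M is at the origin; MG is horizontal with |MG| = 66.5 and G on the −x side, so G = (-66.5, 0.00). M and D share the same x with |MD| = 54.7 and D on the −y side, so D = (0.00, -54.7). The virtual corner opposite M is at (-66.5, -54.7). Since A1 is tangent to GT there, JT ⟂ GT and tangency of A1 to AD means the radius JA is perpendicular to AD, with radius 13.6, so the center J sits 13.6 in from both sides at J = (-52.9, -41.1). That places the tangent points at T = (-66.5, -41.1) on GT and A = (-52.9, -54.7) on AD. Then |MA| = |A − M| = 76.1.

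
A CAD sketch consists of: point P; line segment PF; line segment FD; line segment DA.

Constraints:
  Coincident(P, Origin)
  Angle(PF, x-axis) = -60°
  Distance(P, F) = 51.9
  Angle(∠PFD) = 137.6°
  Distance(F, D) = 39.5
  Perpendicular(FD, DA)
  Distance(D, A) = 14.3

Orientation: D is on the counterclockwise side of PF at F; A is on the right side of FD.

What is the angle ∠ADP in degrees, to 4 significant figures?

114.2°

P is at the origin; PF runs at -60.0° with length 51.9, so F = 51.9·(cos -60.0°, sin -60.0°) = (25.95, -44.95). ∠PFD = 137.6°, so FD runs at -60.0° + (180° − 137.6°) = -17.60° from the x-axis; with |FD| = 39.5, D = F + 39.5·(cos -17.60°, sin -17.60°) = (63.60, -56.89). FD ⟂ DA; with |DA| = 14.3 on the right of FD, A = D + 14.3·(-0.3024, -0.9532) = (59.28, -70.52). Then cos ∠ADP = DA·DP / (|DA||DP|), giving 114.2°.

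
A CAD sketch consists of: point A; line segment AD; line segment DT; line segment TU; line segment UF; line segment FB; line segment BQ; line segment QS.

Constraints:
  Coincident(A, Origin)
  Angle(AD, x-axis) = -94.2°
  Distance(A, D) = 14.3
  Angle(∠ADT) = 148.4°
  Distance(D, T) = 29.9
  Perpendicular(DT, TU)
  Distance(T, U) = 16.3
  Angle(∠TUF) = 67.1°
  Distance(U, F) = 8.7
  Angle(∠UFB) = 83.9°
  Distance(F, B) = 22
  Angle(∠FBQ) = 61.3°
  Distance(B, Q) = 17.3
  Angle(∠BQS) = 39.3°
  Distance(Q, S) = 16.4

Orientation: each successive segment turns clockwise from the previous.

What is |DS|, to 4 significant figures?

26.42

A is at the origin; AD runs at -94.2° with length 14.3, so D = (-1.047, -14.26). ∠ADT = 148.4° gives DT at -125.8° from the x-axis; with |DT| = 29.9, T = (-18.54, -38.51). DT ⟂ TU, so TU runs at 144.2°; with |TU| = 16.3, U = (-31.76, -28.98). ∠TUF = 67.1° gives UF at 31.30° from the x-axis; with |UF| = 8.7, F = (-24.32, -24.46). ∠UFB = 83.9° gives FB at -64.80° from the x-axis; with |FB| = 22.0, B = (-14.96, -44.36). ∠FBQ = 61.3° gives BQ at 176.5° from the x-axis; with |BQ| = 17.3, Q = (-32.22, -43.31). ∠BQS = 39.3° gives QS at 35.80° from the x-axis; with |QS| = 16.4, S = (-18.92, -33.71). Then |DS| = |S − D| = 26.42.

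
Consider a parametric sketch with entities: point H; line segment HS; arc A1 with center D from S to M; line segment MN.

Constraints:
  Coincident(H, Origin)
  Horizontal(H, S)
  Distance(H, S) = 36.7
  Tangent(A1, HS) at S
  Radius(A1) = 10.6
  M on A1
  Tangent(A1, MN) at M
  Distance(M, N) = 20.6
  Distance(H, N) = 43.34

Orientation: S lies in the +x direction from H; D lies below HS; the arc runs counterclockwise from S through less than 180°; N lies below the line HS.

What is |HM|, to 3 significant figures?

28.8

H is at the origin; H and S share the same y with |HS| = 36.7 and S on the +x side, so S = (36.7, 0.00). Tangency of A1 to HS means the radius DS is perpendicular to HS, so D = S + (0, -10.6) = (36.7, -10.6). Since DM ⟂ MN (tangency), |DN| = √(10.6² + 20.6²) = 23.2 regardless of where M sits on A1. So N lies on both circle(H, 43.34) and circle(D, 23.2); the below-HS intersection is N = (28.8, -32.4). M is the foot of the tangent from N: M = (26.2, -11.9).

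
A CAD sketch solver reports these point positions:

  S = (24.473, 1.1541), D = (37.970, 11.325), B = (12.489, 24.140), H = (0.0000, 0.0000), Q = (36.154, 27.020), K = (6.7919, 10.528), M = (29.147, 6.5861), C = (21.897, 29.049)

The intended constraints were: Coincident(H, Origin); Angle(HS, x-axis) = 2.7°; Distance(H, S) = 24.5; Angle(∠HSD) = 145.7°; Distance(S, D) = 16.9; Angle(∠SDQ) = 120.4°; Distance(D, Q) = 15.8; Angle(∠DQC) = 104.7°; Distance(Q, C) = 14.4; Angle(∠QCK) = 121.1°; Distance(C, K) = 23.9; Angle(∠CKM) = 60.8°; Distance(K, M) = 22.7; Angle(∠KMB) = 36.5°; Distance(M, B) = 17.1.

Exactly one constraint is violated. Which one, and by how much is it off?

Distance(M, B) = 17.1 — off by 7.10.

H = (0.00, 0.00) ✓; HS at 2.700° ✓; |HS| = 24.50 ✓; ∠HSD = 145.7° ✓; |SD| = 16.90 ✓; ∠SDQ = 120.4° ✓; |DQ| = 15.80 ✓; ∠DQC = 104.7° ✓; |QC| = 14.40 ✓; ∠QCK = 121.1° ✓; |CK| = 23.90 ✓; ∠CKM = 60.80° ✓; |KM| = 22.70 ✓; ∠KMB = 36.50° ✓; |MB| = 24.20 ✗.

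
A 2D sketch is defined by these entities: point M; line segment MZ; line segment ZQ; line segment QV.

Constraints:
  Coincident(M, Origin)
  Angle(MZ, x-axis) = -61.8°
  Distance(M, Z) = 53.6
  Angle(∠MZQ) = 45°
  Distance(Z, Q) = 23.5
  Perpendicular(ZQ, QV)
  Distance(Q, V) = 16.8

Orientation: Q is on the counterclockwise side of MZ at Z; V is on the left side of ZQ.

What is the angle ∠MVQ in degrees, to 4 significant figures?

145.7°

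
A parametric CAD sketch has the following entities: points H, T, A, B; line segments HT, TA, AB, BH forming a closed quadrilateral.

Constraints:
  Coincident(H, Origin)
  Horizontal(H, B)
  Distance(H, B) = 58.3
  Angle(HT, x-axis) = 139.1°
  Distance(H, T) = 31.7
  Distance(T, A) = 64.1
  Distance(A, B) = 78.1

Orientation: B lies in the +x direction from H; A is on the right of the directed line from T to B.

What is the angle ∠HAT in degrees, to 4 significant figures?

25.37°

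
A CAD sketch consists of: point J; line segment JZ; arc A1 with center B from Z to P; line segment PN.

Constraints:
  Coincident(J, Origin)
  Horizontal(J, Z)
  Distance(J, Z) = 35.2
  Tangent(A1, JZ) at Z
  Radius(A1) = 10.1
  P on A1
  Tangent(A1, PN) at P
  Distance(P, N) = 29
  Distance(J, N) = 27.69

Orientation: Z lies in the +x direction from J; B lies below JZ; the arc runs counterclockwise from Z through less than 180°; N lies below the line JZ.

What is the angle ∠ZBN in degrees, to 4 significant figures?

121.6°

Checks: |BP| = 10.10 ✓; ∠(BP, PN) = 90.00° ✓; |PN| = 29.00 ✓; |JN| = 27.69 ✓.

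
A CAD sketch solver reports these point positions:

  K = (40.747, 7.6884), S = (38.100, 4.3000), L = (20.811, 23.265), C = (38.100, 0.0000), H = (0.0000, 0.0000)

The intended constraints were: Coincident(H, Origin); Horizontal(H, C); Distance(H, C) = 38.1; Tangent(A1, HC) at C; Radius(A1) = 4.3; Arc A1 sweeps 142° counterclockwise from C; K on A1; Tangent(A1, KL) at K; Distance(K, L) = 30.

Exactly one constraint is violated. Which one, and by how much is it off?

Distance(K, L) = 30 — off by 4.70.

H = (0.00, 0.00) ✓; H.y = 0.00, C.y = 0.00 ✓; |HC| = 38.10 ✓; ∠(SC, CH) = 90.00° ✓; |SC| = 4.300 ✓; bearing(S→K) − bearing(S→C) = 142.0° ✓; |SK| = 4.300 ✓; ∠(SK, KL) = 90.00° ✓; |KL| = 25.30 ✗.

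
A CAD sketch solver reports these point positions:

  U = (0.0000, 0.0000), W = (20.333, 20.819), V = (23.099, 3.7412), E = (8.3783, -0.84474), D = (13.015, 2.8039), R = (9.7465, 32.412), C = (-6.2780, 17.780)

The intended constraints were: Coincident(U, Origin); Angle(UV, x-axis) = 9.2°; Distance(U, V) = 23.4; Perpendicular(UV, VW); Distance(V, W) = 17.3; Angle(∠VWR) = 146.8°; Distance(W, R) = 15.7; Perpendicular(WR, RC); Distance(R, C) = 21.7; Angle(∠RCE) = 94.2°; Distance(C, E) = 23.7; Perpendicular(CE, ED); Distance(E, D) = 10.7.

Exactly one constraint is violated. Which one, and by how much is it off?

Distance(E, D) = 10.7 — off by 4.80.

U = (0.00, 0.00) ✓; UV at 9.200° ✓; |UV| = 23.40 ✓; ∠(UV, VW) = 90.00° ✓; |VW| = 17.30 ✓; ∠VWR = 146.8° ✓; |WR| = 15.70 ✓; ∠(WR, RC) = 90.00° ✓; |RC| = 21.70 ✓; ∠RCE = 94.20° ✓; |CE| = 23.70 ✓; ∠(CE, ED) = 90.00° ✓; |ED| = 5.900 ✗.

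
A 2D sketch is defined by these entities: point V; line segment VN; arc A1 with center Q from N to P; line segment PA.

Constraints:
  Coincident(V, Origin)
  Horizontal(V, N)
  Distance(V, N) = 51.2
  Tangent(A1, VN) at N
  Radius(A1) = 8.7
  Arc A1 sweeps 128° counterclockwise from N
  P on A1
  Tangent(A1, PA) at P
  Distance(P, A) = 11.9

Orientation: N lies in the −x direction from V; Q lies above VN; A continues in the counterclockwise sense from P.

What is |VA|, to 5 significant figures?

56.736

V is at the origin; VN is horizontal with |VN| = 51.2 and N on the −x side, so N = (-51.200, 0.0000). Since A1 is tangent to VN there, QN ⟂ VN, so Q = N + (0, 8.7) = (-51.200, 8.7000). On A1, N sits at bearing -90° from Q; a 128° counterclockwise sweep puts P at bearing 38°, so P = Q + 8.7·(cos 38°, sin 38°) = (-44.344, 14.056). Since A1 is tangent to PA there, QP ⟂ PA, so PA runs along (−sin 38°, cos 38°); with |PA| = 11.9, A = (-51.671, 23.434). Then |VA| = |A − V| = 56.736.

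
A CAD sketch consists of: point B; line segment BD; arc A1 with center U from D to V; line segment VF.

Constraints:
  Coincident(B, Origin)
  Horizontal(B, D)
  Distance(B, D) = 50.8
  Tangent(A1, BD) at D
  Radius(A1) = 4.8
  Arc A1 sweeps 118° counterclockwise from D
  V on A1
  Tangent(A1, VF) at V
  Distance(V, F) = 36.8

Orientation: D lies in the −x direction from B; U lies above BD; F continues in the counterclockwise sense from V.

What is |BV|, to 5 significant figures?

47.093

B is at the origin; BD is horizontal with |BD| = 50.8 and D on the −x side, so D = (-50.800, 0.0000). Since A1 is tangent to BD there, UD ⟂ BD, so U = D + (0, 4.8) = (-50.800, 4.8000). On A1, D sits at bearing -90° from U; a 118° counterclockwise sweep puts V at bearing 28°, so V = U + 4.8·(cos 28°, sin 28°) = (-46.562, 7.0535). Then |BV| = |V − B| = 47.093.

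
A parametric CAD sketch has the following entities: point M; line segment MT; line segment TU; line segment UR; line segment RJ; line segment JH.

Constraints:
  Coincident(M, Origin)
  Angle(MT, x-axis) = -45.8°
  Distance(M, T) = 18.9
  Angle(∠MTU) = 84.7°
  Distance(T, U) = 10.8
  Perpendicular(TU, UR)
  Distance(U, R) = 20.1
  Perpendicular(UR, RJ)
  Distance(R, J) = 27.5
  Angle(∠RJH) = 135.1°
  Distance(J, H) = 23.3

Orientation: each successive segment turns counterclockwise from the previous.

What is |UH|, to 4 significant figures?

44.16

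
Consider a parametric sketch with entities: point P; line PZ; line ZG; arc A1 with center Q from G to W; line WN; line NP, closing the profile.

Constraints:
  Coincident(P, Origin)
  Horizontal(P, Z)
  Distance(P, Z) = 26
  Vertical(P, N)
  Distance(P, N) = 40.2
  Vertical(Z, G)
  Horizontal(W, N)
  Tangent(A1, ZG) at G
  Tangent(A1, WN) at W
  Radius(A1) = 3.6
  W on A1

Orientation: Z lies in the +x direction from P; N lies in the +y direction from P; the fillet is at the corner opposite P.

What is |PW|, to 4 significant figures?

46.02

The virtual corner opposite P is at (26.00, 40.20). The tangent condition forces QG to be normal to ZG and tangency of A1 to WN means the radius QW is perpendicular to WN, with radius 3.6, so the center Q sits 3.6 in from both sides at Q = (22.40, 36.60). That places the tangent points at G = (26.00, 36.60) on ZG and W = (22.40, 40.20) on WN. Then |PW| = |W − P| = 46.02.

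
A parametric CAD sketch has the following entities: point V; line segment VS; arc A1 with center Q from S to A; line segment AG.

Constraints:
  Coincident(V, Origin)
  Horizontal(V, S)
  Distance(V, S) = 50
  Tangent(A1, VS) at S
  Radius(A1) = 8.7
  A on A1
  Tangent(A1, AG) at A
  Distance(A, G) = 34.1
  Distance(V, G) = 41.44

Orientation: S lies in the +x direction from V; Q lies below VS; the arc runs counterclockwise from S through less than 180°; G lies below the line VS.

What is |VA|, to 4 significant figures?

42.78

V is at the origin; V and S share the same y with |VS| = 50.0 and S on the +x side, so S = (50.00, 0.000). Tangency of A1 to VS means the radius QS is perpendicular to VS, so Q = S + (0, -8.7) = (50.00, -8.700). Since QA ⟂ AG (tangency), |QG| = √(8.7² + 34.1²) = 35.19 regardless of where A sits on A1. So G lies on both circle(V, 41.44) and circle(Q, 35.19); the below-VS intersection is G = (24.76, -33.23). A is the foot of the tangent from G: A = (42.58, -4.154).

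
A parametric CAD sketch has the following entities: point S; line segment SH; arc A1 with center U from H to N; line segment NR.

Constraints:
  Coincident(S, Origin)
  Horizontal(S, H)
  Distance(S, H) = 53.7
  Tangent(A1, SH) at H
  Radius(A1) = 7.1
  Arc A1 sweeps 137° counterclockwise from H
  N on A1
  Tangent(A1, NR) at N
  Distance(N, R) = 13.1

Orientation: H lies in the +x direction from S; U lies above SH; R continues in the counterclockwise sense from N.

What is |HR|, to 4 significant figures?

21.75

S is at the origin; SH is horizontal with |SH| = 53.7 and H on the +x side, so H = (53.70, 0.000). A1 meets SH tangentially, so UH is at right angles to SH, so U = H + (0, 7.1) = (53.70, 7.100). On A1, H sits at bearing -90° from U; a 137° counterclockwise sweep puts N at bearing 47°, so N = U + 7.1·(cos 47°, sin 47°) = (58.54, 12.29). Tangency of A1 to NR means the radius UN is perpendicular to NR, so NR runs along (−sin 47°, cos 47°); with |NR| = 13.1, R = (48.96, 21.23). Then |HR| = |R − H| = 21.75.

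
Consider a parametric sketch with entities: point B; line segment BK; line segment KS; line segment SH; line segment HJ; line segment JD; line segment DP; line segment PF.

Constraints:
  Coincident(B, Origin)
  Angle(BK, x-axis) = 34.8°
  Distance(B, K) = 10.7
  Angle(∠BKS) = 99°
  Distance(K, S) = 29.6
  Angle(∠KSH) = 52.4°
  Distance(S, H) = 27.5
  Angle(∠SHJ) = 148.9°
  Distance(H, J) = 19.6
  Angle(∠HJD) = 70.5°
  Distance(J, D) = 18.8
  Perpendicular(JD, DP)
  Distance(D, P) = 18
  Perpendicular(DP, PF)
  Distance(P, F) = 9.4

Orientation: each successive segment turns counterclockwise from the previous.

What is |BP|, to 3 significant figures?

13.7

B is at the origin; BK runs at 34.8° with length 10.7, so K = (8.79, 6.11). ∠BKS = 99.0° gives KS at 116° from the x-axis; with |KS| = 29.6, S = (-4.10, 32.8). ∠KSH = 52.4° gives SH at -117° from the x-axis; with |SH| = 27.5, H = (-16.4, 8.17). ∠SHJ = 148.9° gives HJ at -85.5° from the x-axis; with |HJ| = 19.6, J = (-14.9, -11.4). ∠HJD = 70.5° gives JD at 24.0° from the x-axis; with |JD| = 18.8, D = (2.30, -3.73). JD ⟂ DP, so DP runs at 114°; with |DP| = 18.0, P = (-5.02, 12.7). Then |BP| = |P − B| = 13.7.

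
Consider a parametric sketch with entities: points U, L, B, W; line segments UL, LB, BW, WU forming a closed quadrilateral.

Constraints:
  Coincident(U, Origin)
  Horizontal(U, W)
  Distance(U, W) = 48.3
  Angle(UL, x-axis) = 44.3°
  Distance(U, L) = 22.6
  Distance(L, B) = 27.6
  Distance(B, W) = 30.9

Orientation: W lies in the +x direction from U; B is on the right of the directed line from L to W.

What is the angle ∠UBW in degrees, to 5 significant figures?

127.43°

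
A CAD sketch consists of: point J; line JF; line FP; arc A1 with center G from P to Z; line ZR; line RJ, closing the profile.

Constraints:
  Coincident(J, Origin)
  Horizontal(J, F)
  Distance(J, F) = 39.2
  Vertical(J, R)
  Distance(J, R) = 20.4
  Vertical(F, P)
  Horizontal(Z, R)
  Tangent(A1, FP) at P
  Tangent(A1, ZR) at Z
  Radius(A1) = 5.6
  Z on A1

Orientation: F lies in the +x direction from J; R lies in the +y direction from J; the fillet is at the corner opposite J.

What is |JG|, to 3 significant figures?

36.7

J is at the origin; JF is horizontal with |JF| = 39.2 and F on the +x side, so F = (39.2, 0.00). J and R share the same x with |JR| = 20.4 and R on the +y side, so R = (0.00, 20.4). The virtual corner opposite J is at (39.2, 20.4). Since A1 is tangent to FP there, GP ⟂ FP and since A1 is tangent to ZR there, GZ ⟂ ZR, with radius 5.6, so the center G sits 5.6 in from both sides at G = (33.6, 14.8). Then |JG| = |G − J| = 36.7.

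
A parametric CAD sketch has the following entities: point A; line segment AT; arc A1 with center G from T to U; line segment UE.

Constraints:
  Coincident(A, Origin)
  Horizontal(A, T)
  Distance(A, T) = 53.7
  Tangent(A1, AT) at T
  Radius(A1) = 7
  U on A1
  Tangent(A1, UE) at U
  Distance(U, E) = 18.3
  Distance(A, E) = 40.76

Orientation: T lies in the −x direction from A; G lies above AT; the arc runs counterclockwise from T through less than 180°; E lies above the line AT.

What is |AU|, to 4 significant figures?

48.24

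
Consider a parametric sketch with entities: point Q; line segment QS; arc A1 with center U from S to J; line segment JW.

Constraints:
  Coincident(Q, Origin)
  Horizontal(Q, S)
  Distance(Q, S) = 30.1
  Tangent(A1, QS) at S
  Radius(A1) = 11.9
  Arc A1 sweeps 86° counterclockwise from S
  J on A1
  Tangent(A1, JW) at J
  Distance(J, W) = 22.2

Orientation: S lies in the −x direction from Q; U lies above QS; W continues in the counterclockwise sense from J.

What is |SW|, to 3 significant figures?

35.8

Q is at the origin; Q and S share the same y with |QS| = 30.1 and S on the −x side, so S = (-30.1, 0.00). A1 meets QS tangentially, so US is at right angles to QS, so U = S + (0, 11.9) = (-30.1, 11.9). On A1, S sits at bearing -90° from U; an 86° counterclockwise sweep puts J at bearing -4°, so J = U + 11.9·(cos -4°, sin -4°) = (-18.2, 11.1). Tangency of A1 to JW means the radius UJ is perpendicular to JW, so JW runs along (−sin -4°, cos -4°); with |JW| = 22.2, W = (-16.7, 33.2). Then |SW| = |W − S| = 35.8.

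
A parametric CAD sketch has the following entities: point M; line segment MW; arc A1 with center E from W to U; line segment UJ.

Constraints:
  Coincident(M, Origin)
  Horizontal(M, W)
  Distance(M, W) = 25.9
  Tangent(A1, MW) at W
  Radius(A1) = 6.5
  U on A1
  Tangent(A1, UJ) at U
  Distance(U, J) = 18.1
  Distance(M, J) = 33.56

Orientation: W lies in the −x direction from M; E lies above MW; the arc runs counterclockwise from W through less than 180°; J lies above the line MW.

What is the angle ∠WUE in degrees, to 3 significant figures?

41.0°

Checks: |EU| = 6.500 ✓; ∠(EU, UJ) = 90.00° ✓; |UJ| = 18.10 ✓; |MJ| = 33.56 ✓.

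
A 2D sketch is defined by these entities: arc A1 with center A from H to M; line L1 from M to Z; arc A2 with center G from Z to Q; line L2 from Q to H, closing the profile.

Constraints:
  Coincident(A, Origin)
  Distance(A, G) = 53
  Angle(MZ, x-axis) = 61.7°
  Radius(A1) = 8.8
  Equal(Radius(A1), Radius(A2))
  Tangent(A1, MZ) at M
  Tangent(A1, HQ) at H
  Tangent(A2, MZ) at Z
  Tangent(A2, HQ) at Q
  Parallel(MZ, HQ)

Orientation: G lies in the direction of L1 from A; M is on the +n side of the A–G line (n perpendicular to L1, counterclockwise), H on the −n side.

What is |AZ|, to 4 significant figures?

53.73

The slot axis is L1's direction at 61.7°, so u = (cos 61.7°, sin 61.7°) = (0.4741, 0.8805) and n = (−sin 61.7°, cos 61.7°) = (-0.8805, 0.4741). A is at the origin and G lies 53.0 along u from A, so G = 53.0·u = (25.13, 46.67). Tangency of A1 to both parallel lines with radius 8.8 puts M and H at A ± 8.8·n: M = (-7.748, 4.172), H = (7.748, -4.172). Equal radii place Z and Q the same way about G: Z = G + 8.8·n = (17.38, 50.84), Q = G − 8.8·n = (32.87, 42.49). Then |AZ| = |Z − A| = 53.73.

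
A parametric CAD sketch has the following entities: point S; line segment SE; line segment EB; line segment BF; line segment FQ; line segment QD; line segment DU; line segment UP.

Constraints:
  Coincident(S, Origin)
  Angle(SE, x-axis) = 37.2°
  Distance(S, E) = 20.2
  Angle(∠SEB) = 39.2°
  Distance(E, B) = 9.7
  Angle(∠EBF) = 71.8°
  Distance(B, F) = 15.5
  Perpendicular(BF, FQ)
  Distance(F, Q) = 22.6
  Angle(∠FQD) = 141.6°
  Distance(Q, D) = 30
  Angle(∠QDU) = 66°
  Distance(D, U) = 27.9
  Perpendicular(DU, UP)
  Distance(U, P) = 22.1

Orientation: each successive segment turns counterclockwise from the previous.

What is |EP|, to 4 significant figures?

1.995

S is at the origin; SE runs at 37.2° with length 20.2, so E = (16.09, 12.21). ∠SEB = 39.2° gives EB at 178.0° from the x-axis; with |EB| = 9.7, B = (6.396, 12.55). ∠EBF = 71.8° gives BF at -73.80° from the x-axis; with |BF| = 15.5, F = (10.72, -2.333). The perpendicularity gives FQ at right angles to BF, so FQ runs at 16.20°; with |FQ| = 22.6, Q = (32.42, 3.972). ∠FQD = 141.6° gives QD at 54.60° from the x-axis; with |QD| = 30.0, D = (49.80, 28.43). ∠QDU = 66.0° gives DU at 168.6° from the x-axis; with |DU| = 27.9, U = (22.45, 33.94). The perpendicularity gives UP at right angles to DU, so UP runs at -101.4°; with |UP| = 22.1, P = (18.08, 12.28). Then |EP| = |P − E| = 1.995.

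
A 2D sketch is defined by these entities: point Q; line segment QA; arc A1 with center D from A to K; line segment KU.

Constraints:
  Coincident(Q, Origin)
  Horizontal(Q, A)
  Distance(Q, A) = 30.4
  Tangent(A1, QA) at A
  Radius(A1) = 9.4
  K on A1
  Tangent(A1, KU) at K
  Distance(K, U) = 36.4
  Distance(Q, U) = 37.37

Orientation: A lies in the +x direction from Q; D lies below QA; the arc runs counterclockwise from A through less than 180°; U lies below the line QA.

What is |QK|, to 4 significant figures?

22.66

Q is at the origin; Q and A share the same y with |QA| = 30.4 and A on the +x side, so A = (30.40, 0.000). The tangent condition forces DA to be normal to QA, so D = A + (0, -9.4) = (30.40, -9.400). Since DK ⟂ KU (tangency), |DU| = √(9.4² + 36.4²) = 37.59 regardless of where K sits on A1. So U lies on both circle(Q, 37.37) and circle(D, 37.59); the below-QA intersection is U = (4.922, -37.04). K is the foot of the tangent from U: K = (22.11, -4.960).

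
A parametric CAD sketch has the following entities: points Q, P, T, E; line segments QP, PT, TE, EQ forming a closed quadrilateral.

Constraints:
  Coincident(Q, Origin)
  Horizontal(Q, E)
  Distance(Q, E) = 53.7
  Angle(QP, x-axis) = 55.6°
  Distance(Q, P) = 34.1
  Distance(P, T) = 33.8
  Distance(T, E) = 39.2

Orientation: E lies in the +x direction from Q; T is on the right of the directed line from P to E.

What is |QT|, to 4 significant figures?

15.81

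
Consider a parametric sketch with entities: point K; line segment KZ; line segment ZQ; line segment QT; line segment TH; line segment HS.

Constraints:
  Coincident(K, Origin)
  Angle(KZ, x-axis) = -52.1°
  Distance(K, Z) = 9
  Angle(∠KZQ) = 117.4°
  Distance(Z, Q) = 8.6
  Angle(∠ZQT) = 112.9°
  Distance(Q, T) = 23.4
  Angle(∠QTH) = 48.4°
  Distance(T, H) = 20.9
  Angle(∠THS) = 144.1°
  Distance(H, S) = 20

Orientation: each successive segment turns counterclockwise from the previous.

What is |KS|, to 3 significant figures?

13.4

∠QTH = 48.4° gives TH at -151° from the x-axis; with |TH| = 20.9, H = (0.765, 7.12). ∠THS = 144.1° gives HS at -115° from the x-axis; with |HS| = 20.0, S = (-7.66, -11.0). Then |KS| = |S − K| = 13.4.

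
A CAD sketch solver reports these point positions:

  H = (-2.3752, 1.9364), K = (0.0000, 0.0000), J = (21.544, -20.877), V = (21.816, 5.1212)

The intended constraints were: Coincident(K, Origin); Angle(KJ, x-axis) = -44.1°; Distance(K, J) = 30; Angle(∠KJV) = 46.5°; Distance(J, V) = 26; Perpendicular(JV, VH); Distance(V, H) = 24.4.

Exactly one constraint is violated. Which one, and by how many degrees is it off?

Perpendicular(JV, VH) — off by 8.10°.

K = (0.00, 0.00) ✓; KJ at -44.10° ✓; |KJ| = 30.00 ✓; ∠KJV = 46.50° ✓; |JV| = 26.00 ✓; ∠(JV, VH) = 98.10° ✗; |VH| = 24.40 ✓.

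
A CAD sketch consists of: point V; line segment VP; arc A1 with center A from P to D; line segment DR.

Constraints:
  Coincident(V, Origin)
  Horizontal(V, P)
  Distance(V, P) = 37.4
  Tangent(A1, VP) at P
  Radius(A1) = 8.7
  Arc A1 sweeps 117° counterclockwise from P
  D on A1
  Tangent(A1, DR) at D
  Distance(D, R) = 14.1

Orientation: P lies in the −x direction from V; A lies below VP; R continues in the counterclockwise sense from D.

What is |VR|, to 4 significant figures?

46.23

On A1, P sits at bearing 90° from A; a 117° counterclockwise sweep puts D at bearing 207°, so D = A + 8.7·(cos 207°, sin 207°) = (-45.15, -12.65). Tangency of A1 to DR means the radius AD is perpendicular to DR, so DR runs along (−sin 207°, cos 207°); with |DR| = 14.1, R = (-38.75, -25.21). Then |VR| = |R − V| = 46.23.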